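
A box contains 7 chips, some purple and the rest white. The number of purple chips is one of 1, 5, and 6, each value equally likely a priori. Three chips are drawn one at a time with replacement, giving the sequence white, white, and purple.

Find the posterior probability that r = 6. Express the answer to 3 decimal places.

0.097

Compute the likelihood of the observed sequence for each case: P(data | r = 1) = (6/7)(6/7)(1/7) = 0.10496; P(data | r = 5) = (2/7)(2/7)(5/7) = 0.058309; P(data | r = 6) = (1/7)(1/7)(6/7) = 0.017493.
Weighting by the prior gives 1/3 · 0.10496 = 0.034985, 1/3 · 0.058309 = 0.019436, 1/3 · 0.017493 = 0.0058309; with total 0.060253.
Therefore the posterior P(r = 6 | data) = (0.0058309) / (0.060253) = 0.096774.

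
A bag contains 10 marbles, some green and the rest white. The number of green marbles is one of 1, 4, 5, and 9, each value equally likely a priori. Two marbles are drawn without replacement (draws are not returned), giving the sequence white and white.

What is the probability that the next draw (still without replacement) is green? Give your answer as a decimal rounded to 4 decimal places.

0.2992

Under each hypothesis, the probability of the observed sequence is: P(data | r = 1) = (9/10)(8/9) = 4/5; P(data | r = 4) = (6/10)(5/9) = 1/3; P(data | r = 5) = (5/10)(4/9) = 2/9; P(data | r = 9) = (1/10)(0/9) = 0.
The prior-weighted likelihoods are 1/4 · 4/5 = 1/5, 1/4 · 1/3 = 1/12, 1/4 · 2/9 = 1/18, 1/4 · 0 = 0; with total 61/180.
Normalising, the posterior is P(r = 1 | data) = 36/61, P(r = 4 | data) = 15/61, P(r = 5 | data) = 10/61, P(r = 9 | data) = 0.
Averaging over the posterior, P(green next | data) = (1/8)(36/61) + (1/2)(15/61) + (5/8)(10/61) = 73/244.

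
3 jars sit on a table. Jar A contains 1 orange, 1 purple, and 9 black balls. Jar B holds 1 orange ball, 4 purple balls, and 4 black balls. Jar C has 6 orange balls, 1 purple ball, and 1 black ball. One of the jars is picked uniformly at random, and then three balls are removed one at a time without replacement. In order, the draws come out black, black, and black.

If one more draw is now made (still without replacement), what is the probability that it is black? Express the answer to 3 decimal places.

0.700

The likelihood of the observed sequence under each hypothesis: P(data | jar A) = (9/11)(8/10)(7/9) = 0.50909; P(data | jar B) = (4/9)(3/8)(2/7) = 0.047619; P(data | jar C) = (1/8)(0/7) = 0.
The prior-weighted likelihoods are 1/3 · 0.50909 = 0.1697, 1/3 · 0.047619 = 0.015873, 1/3 · 0 = 0; with total 0.18557.
Dividing through by the total gives posterior P(jar A | data) = 0.91446, P(jar B | data) = 0.085537, P(jar C | data) = 0.
So P(black next | data) = Σ P(black next | H) P(H | data) = (3/4)(0.91446) + (1/6)(0.085537) = 0.7001.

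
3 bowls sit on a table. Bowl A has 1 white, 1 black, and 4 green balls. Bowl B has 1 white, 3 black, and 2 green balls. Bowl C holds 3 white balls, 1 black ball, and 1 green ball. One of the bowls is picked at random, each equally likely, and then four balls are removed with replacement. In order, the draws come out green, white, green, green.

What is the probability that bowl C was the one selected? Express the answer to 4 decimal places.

For each hypothesis, P(data | H) works out to: P(data | bowl A) = (4/6)(1/6)(4/6)(4/6) = 0.049383; P(data | bowl B) = (2/6)(1/6)(2/6)(2/6) = 0.0061728; P(data | bowl C) = (1/5)(3/5)(1/5)(1/5) = 0.0048.
Weighting by the prior gives 1/3 · 0.049383 = 0.016461, 1/3 · 0.0061728 = 0.0020576, 1/3 · 0.0048 = 0.0016; with total 0.020119.
Hence P(bowl C | data) = (0.0016) / (0.020119) = 0.079529.

0.0795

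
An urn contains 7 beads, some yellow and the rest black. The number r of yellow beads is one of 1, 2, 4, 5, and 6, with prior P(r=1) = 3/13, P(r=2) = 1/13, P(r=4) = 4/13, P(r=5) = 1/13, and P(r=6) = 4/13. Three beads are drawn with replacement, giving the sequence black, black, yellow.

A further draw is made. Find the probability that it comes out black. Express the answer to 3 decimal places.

The likelihood of the observed sequence under each hypothesis: P(data | r = 1) = (6/7)(6/7)(1/7) = 0.10496; P(data | r = 2) = (5/7)(5/7)(2/7) = 0.14577; P(data | r = 4) = (3/7)(3/7)(4/7) = 0.10496; P(data | r = 5) = (2/7)(2/7)(5/7) = 0.058309; P(data | r = 6) = (1/7)(1/7)(6/7) = 0.017493.
Multiplying each by its prior: 3/13 · 0.10496 = 0.024221, 1/13 · 0.14577 = 0.011213, 4/13 · 0.10496 = 0.032294, 1/13 · 0.058309 = 0.0044853, 4/13 · 0.017493 = 0.0053824; with total 0.077596.
Dividing through by the total gives posterior P(r = 1 | data) = 0.31214, P(r = 2 | data) = 0.14451, P(r = 4 | data) = 0.41618, P(r = 5 | data) = 0.057803, P(r = 6 | data) = 0.069364.
So P(black next | data) = Σ P(black next | H) P(H | data) = (6/7)(0.31214) + (5/7)(0.14451) + (3/7)(0.41618) + (2/7)(0.057803) + (1/7)(0.069364) = 0.57556.

0.576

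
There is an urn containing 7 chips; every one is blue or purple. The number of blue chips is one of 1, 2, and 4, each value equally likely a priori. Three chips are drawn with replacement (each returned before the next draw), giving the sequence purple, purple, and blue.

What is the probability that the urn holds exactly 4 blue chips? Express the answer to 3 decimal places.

0.295

For each hypothesis, P(data | H) works out to: P(data | r = 1) = (6/7)(6/7)(1/7) = 0.10496; P(data | r = 2) = (5/7)(5/7)(2/7) = 0.14577; P(data | r = 4) = (3/7)(3/7)(4/7) = 0.10496.
Multiplying each by its prior: 1/3 · 0.10496 = 0.034985, 1/3 · 0.14577 = 0.048591, 1/3 · 0.10496 = 0.034985; these sum to 0.11856.
So P(r = 4 | data) = (0.034985) / (0.11856) = 0.29508.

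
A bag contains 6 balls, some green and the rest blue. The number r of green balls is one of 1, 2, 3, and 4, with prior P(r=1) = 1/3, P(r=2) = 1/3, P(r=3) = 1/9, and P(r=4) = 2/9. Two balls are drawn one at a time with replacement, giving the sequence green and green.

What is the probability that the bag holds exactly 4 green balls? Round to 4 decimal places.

0.5714

Compute the likelihood of the observed sequence for each case: P(data | r = 1) = (1/6)(1/6) = 1/36; P(data | r = 2) = (2/6)(2/6) = 1/9; P(data | r = 3) = (3/6)(3/6) = 1/4; P(data | r = 4) = (4/6)(4/6) = 4/9.
Weighting by the prior gives 1/3 · 1/36 = 1/108, 1/3 · 1/9 = 1/27, 1/9 · 1/4 = 1/36, 2/9 · 4/9 = 8/81; summing to 14/81.
So P(r = 4 | data) = (8/81) / (14/81) = 4/7.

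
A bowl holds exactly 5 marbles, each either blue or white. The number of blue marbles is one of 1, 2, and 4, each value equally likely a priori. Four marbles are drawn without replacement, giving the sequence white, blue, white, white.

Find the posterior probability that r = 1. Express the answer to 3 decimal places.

The likelihood of the observed sequence under each hypothesis: P(data | r = 1) = (4/5)(1/4)(3/3)(2/2) = 1/5; P(data | r = 2) = (3/5)(2/4)(2/3)(1/2) = 1/10; P(data | r = 4) = (1/5)(4/4)(0/3) = 0.
The prior-weighted likelihoods are 1/3 · 1/5 = 1/15, 1/3 · 1/10 = 1/30, 1/3 · 0 = 0; summing to 1/10.
By Bayes' rule, P(r = 1 | data) = (1/15) / (1/10) = 2/3.

0.667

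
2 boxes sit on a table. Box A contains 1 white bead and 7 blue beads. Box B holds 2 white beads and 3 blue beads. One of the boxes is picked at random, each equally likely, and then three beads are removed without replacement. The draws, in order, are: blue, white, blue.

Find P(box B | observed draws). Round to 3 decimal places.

The likelihood of the observed sequence under each hypothesis: P(data | box A) = (7/8)(1/7)(6/6) = 1/8; P(data | box B) = (3/5)(2/4)(2/3) = 1/5.
The prior-weighted likelihoods are 1/2 · 1/8 = 1/16, 1/2 · 1/5 = 1/10; with total 13/80.
Hence P(box B | data) = (1/10) / (13/80) = 8/13.

0.615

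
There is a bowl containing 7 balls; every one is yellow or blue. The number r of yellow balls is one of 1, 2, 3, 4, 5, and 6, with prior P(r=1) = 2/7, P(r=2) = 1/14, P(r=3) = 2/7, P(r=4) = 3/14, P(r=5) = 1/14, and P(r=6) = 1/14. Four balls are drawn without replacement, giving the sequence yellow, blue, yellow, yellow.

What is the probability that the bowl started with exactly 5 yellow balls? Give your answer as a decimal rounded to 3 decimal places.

Compute the likelihood of the observed sequence for each case: P(data | r = 1) = (1/7)(6/6)(0/5) = 0; P(data | r = 2) = (2/7)(5/6)(1/5)(0/4) = 0; P(data | r = 3) = (3/7)(4/6)(2/5)(1/4) = 1/35; P(data | r = 4) = (4/7)(3/6)(3/5)(2/4) = 3/35; P(data | r = 5) = (5/7)(2/6)(4/5)(3/4) = 1/7; P(data | r = 6) = (6/7)(1/6)(5/5)(4/4) = 1/7.
Multiplying each by its prior: 2/7 · 0 = 0, 1/14 · 0 = 0, 2/7 · 1/35 = 2/245, 3/14 · 3/35 = 9/490, 1/14 · 1/7 = 1/98, 1/14 · 1/7 = 1/98; with total 23/490.
Hence P(r = 5 | data) = (1/98) / (23/490) = 5/23.

0.217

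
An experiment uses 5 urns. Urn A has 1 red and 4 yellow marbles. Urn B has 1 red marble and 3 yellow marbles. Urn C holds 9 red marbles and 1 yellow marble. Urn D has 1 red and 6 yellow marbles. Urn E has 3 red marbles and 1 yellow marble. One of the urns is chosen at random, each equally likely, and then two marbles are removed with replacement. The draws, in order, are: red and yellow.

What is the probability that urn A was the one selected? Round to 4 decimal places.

0.2141

For each hypothesis, P(data | H) works out to: P(data | urn A) = (1/5)(4/5) = 0.16; P(data | urn B) = (1/4)(3/4) = 0.1875; P(data | urn C) = (9/10)(1/10) = 0.09; P(data | urn D) = (1/7)(6/7) = 0.12245; P(data | urn E) = (3/4)(1/4) = 0.1875.
The prior-weighted likelihoods are 1/5 · 0.16 = 0.032, 1/5 · 0.1875 = 0.0375, 1/5 · 0.09 = 0.018, 1/5 · 0.12245 = 0.02449, 1/5 · 0.1875 = 0.0375; summing to 0.14949.
Hence P(urn A | data) = (0.032) / (0.14949) = 0.21406.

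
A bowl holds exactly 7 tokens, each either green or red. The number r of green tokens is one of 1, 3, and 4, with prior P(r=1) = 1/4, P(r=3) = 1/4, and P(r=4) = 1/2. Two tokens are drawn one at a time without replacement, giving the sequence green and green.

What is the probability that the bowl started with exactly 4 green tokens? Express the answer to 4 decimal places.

0.8000

Compute the likelihood of the observed sequence for each case: P(data | r = 1) = (1/7)(0/6) = 0; P(data | r = 3) = (3/7)(2/6) = 1/7; P(data | r = 4) = (4/7)(3/6) = 2/7.
Multiplying each by its prior: 1/4 · 0 = 0, 1/4 · 1/7 = 1/28, 1/2 · 2/7 = 1/7; with total 5/28.
So P(r = 4 | data) = (1/7) / (5/28) = 4/5.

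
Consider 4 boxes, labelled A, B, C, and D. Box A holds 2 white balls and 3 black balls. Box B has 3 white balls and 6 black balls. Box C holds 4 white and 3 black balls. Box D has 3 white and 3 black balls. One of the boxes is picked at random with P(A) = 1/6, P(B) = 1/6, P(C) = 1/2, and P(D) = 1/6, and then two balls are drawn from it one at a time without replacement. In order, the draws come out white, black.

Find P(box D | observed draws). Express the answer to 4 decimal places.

Under each hypothesis, the probability of the observed sequence is: P(data | box A) = (2/5)(3/4) = 3/10; P(data | box B) = (3/9)(6/8) = 1/4; P(data | box C) = (4/7)(3/6) = 2/7; P(data | box D) = (3/6)(3/5) = 3/10.
Weighting by the prior gives 1/6 · 3/10 = 1/20, 1/6 · 1/4 = 1/24, 1/2 · 2/7 = 1/7, 1/6 · 3/10 = 1/20; summing to 239/840.
Therefore the posterior P(box D | data) = (1/20) / (239/840) = 42/239.

0.1757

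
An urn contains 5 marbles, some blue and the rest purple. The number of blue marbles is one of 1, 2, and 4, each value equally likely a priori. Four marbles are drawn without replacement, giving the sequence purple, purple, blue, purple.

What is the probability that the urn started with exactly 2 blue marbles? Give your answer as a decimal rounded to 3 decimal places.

0.333

For each hypothesis, P(data | H) works out to: P(data | r = 1) = (4/5)(3/4)(1/3)(2/2) = 1/5; P(data | r = 2) = (3/5)(2/4)(2/3)(1/2) = 1/10; P(data | r = 4) = (1/5)(0/4) = 0.
Weighting by the prior gives 1/3 · 1/5 = 1/15, 1/3 · 1/10 = 1/30, 1/3 · 0 = 0; with total 1/10.
Hence P(r = 2 | data) = (1/30) / (1/10) = 1/3.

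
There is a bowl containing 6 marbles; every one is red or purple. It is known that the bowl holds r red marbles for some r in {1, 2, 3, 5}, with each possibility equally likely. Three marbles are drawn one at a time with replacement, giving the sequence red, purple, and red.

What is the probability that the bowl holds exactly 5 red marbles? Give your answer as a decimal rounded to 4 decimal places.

0.3425

For each hypothesis, P(data | H) works out to: P(data | r = 1) = (1/6)(5/6)(1/6) = 5/216; P(data | r = 2) = (2/6)(4/6)(2/6) = 2/27; P(data | r = 3) = (3/6)(3/6)(3/6) = 1/8; P(data | r = 5) = (5/6)(1/6)(5/6) = 25/216.
Multiplying each by its prior: 1/4 · 5/216 = 5/864, 1/4 · 2/27 = 1/54, 1/4 · 1/8 = 1/32, 1/4 · 25/216 = 25/864; these sum to 73/864.
Therefore the posterior P(r = 5 | data) = (25/864) / (73/864) = 25/73.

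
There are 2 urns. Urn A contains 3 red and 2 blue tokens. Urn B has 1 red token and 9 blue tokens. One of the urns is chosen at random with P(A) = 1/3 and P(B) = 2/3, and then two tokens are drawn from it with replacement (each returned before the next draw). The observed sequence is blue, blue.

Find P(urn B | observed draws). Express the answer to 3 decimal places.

0.910

For each hypothesis, P(data | H) works out to: P(data | urn A) = (2/5)(2/5) = 4/25; P(data | urn B) = (9/10)(9/10) = 81/100.
Multiplying each by its prior: 1/3 · 4/25 = 4/75, 2/3 · 81/100 = 27/50; summing to 89/150.
So P(urn B | data) = (27/50) / (89/150) = 81/89.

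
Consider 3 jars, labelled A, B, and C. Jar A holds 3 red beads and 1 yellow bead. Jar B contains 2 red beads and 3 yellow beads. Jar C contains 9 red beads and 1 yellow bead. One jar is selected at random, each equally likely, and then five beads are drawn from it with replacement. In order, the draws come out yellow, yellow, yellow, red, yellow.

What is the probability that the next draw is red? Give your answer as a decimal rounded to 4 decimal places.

0.4195

For each hypothesis, P(data | H) works out to: P(data | jar A) = (1/4)(1/4)(1/4)(3/4)(1/4) = 0.0029297; P(data | jar B) = (3/5)(3/5)(3/5)(2/5)(3/5) = 0.05184; P(data | jar C) = (1/10)(1/10)(1/10)(9/10)(1/10) = 9e-05.
The prior-weighted likelihoods are 1/3 · 0.0029297 = 0.00097656, 1/3 · 0.05184 = 0.01728, 1/3 · 9e-05 = 3e-05; these sum to 0.018287.
The posterior is then P(jar A | data) = 0.053403, P(jar B | data) = 0.94496, P(jar C | data) = 0.0016405.
Averaging over the posterior, P(red next | data) = (3/4)(0.053403) + (2/5)(0.94496) + (9/10)(0.0016405) = 0.41951.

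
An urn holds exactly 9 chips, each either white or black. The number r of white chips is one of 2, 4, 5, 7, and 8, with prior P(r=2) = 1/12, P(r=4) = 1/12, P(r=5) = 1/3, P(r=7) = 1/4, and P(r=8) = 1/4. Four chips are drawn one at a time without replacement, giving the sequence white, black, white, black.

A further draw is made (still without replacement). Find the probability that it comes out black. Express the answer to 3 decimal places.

Compute the likelihood of the observed sequence for each case: P(data | r = 2) = (2/9)(7/8)(1/7)(6/6) = 1/36; P(data | r = 4) = (4/9)(5/8)(3/7)(4/6) = 5/63; P(data | r = 5) = (5/9)(4/8)(4/7)(3/6) = 5/63; P(data | r = 7) = (7/9)(2/8)(6/7)(1/6) = 1/36; P(data | r = 8) = (8/9)(1/8)(7/7)(0/6) = 0.
Weighting by the prior gives 1/12 · 1/36 = 1/432, 1/12 · 5/63 = 5/756, 1/3 · 5/63 = 5/189, 1/4 · 1/36 = 1/144, 1/4 · 0 = 0; with total 8/189.
Dividing through by the total gives posterior P(r = 2 | data) = 7/128, P(r = 4 | data) = 5/32, P(r = 5 | data) = 5/8, P(r = 7 | data) = 21/128, P(r = 8 | data) = 0.
The predictive probability is P(black next | data) = (1)(7/128) + (3/5)(5/32) + (2/5)(5/8) + (0)(21/128) = 51/128.

0.398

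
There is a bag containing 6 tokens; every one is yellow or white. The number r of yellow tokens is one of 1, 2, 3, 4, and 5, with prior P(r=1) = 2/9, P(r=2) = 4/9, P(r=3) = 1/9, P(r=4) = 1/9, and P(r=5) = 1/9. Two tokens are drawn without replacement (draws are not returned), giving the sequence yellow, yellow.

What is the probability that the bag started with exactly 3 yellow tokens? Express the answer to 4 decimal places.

For each hypothesis, P(data | H) works out to: P(data | r = 1) = (1/6)(0/5) = 0; P(data | r = 2) = (2/6)(1/5) = 1/15; P(data | r = 3) = (3/6)(2/5) = 1/5; P(data | r = 4) = (4/6)(3/5) = 2/5; P(data | r = 5) = (5/6)(4/5) = 2/3.
Multiplying each by its prior: 2/9 · 0 = 0, 4/9 · 1/15 = 4/135, 1/9 · 1/5 = 1/45, 1/9 · 2/5 = 2/45, 1/9 · 2/3 = 2/27; with total 23/135.
Hence P(r = 3 | data) = (1/45) / (23/135) = 3/23.

0.1304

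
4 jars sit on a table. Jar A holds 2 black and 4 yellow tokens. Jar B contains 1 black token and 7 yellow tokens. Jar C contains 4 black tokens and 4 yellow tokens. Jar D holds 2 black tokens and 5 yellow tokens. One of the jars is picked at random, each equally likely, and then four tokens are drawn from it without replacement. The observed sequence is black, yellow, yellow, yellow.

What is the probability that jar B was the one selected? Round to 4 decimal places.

For each hypothesis, P(data | H) works out to: P(data | jar A) = (2/6)(4/5)(3/4)(2/3) = 2/15; P(data | jar B) = (1/8)(7/7)(6/6)(5/5) = 1/8; P(data | jar C) = (4/8)(4/7)(3/6)(2/5) = 2/35; P(data | jar D) = (2/7)(5/6)(4/5)(3/4) = 1/7.
Weighting by the prior gives 1/4 · 2/15 = 1/30, 1/4 · 1/8 = 1/32, 1/4 · 2/35 = 1/70, 1/4 · 1/7 = 1/28; with total 11/96.
Therefore the posterior P(jar B | data) = (1/32) / (11/96) = 3/11.

0.2727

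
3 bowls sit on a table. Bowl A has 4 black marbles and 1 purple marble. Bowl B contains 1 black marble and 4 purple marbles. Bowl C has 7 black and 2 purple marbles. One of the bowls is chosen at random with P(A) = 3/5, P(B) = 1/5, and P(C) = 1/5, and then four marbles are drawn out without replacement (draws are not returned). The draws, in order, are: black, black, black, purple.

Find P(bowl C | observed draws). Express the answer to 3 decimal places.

The likelihood of the observed sequence under each hypothesis: P(data | bowl A) = (4/5)(3/4)(2/3)(1/2) = 1/5; P(data | bowl B) = (1/5)(0/4) = 0; P(data | bowl C) = (7/9)(6/8)(5/7)(2/6) = 5/36.
Multiplying each by its prior: 3/5 · 1/5 = 3/25, 1/5 · 0 = 0, 1/5 · 5/36 = 1/36; summing to 133/900.
By Bayes' rule, P(bowl C | data) = (1/36) / (133/900) = 25/133.

0.188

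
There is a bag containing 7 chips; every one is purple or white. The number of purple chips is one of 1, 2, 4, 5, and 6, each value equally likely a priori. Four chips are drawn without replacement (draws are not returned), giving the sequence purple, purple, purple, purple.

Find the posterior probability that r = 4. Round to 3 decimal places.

Compute the likelihood of the observed sequence for each case: P(data | r = 1) = (1/7)(0/6) = 0; P(data | r = 2) = (2/7)(1/6)(0/5) = 0; P(data | r = 4) = (4/7)(3/6)(2/5)(1/4) = 1/35; P(data | r = 5) = (5/7)(4/6)(3/5)(2/4) = 1/7; P(data | r = 6) = (6/7)(5/6)(4/5)(3/4) = 3/7.
Weighting by the prior gives 1/5 · 0 = 0, 1/5 · 0 = 0, 1/5 · 1/35 = 1/175, 1/5 · 1/7 = 1/35, 1/5 · 3/7 = 3/35; these sum to 3/25.
By Bayes' rule, P(r = 4 | data) = (1/175) / (3/25) = 1/21.

0.048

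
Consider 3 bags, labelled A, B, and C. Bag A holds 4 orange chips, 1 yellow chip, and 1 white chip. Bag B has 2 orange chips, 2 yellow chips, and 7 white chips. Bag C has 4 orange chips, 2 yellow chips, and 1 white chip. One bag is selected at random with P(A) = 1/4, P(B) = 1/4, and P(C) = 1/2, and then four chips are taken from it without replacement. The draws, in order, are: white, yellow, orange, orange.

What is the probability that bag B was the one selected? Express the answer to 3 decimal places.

The likelihood of the observed sequence under each hypothesis: P(data | bag A) = (1/6)(1/5)(4/4)(3/3) = 0.033333; P(data | bag B) = (7/11)(2/10)(2/9)(1/8) = 0.0035354; P(data | bag C) = (1/7)(2/6)(4/5)(3/4) = 0.028571.
Multiplying each by its prior: 1/4 · 0.033333 = 0.0083333, 1/4 · 0.0035354 = 0.00088384, 1/2 · 0.028571 = 0.014286; summing to 0.023503.
So P(bag B | data) = (0.00088384) / (0.023503) = 0.037606.

0.038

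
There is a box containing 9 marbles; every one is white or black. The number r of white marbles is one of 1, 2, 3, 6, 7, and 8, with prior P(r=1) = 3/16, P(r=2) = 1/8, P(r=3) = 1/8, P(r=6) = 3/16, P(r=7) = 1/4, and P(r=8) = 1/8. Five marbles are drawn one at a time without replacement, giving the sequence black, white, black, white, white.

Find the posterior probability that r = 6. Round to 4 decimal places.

Under each hypothesis, the probability of the observed sequence is: P(data | r = 1) = (8/9)(1/8)(7/7)(0/6) = 0; P(data | r = 2) = (7/9)(2/8)(6/7)(1/6)(0/5) = 0; P(data | r = 3) = (6/9)(3/8)(5/7)(2/6)(1/5) = 1/84; P(data | r = 6) = (3/9)(6/8)(2/7)(5/6)(4/5) = 1/21; P(data | r = 7) = (2/9)(7/8)(1/7)(6/6)(5/5) = 1/36; P(data | r = 8) = (1/9)(8/8)(0/7) = 0.
Multiplying each by its prior: 3/16 · 0 = 0, 1/8 · 0 = 0, 1/8 · 1/84 = 1/672, 3/16 · 1/21 = 1/112, 1/4 · 1/36 = 1/144, 1/8 · 0 = 0; summing to 5/288.
So P(r = 6 | data) = (1/112) / (5/288) = 18/35.

0.5143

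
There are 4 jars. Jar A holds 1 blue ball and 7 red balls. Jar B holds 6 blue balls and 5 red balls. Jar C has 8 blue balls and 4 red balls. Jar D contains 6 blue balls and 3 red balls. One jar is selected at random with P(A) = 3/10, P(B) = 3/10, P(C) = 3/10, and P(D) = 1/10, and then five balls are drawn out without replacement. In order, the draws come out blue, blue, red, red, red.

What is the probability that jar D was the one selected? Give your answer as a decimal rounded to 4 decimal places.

0.0785

Under each hypothesis, the probability of the observed sequence is: P(data | jar A) = (1/8)(0/7) = 0; P(data | jar B) = (6/11)(5/10)(5/9)(4/8)(3/7) = 0.032468; P(data | jar C) = (8/12)(7/11)(4/10)(3/9)(2/8) = 0.014141; P(data | jar D) = (6/9)(5/8)(3/7)(2/6)(1/5) = 0.011905.
Weighting by the prior gives 3/10 · 0 = 0, 3/10 · 0.032468 = 0.0097403, 3/10 · 0.014141 = 0.0042424, 1/10 · 0.011905 = 0.0011905; these sum to 0.015173.
Therefore the posterior P(jar D | data) = (0.0011905) / (0.015173) = 0.078459.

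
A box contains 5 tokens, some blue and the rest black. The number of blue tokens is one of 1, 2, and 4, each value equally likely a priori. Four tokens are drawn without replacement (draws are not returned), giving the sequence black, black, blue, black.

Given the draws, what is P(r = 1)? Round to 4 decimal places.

Compute the likelihood of the observed sequence for each case: P(data | r = 1) = (4/5)(3/4)(1/3)(2/2) = 1/5; P(data | r = 2) = (3/5)(2/4)(2/3)(1/2) = 1/10; P(data | r = 4) = (1/5)(0/4) = 0.
Multiplying each by its prior: 1/3 · 1/5 = 1/15, 1/3 · 1/10 = 1/30, 1/3 · 0 = 0; with total 1/10.
Hence P(r = 1 | data) = (1/15) / (1/10) = 2/3.

0.6667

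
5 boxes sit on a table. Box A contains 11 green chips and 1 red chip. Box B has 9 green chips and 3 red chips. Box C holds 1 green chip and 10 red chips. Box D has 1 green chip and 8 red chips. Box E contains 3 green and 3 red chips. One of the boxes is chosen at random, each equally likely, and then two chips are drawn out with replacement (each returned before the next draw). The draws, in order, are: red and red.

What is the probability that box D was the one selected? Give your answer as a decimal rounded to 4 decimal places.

0.4081

Compute the likelihood of the observed sequence for each case: P(data | box A) = (1/12)(1/12) = 0.0069444; P(data | box B) = (3/12)(3/12) = 0.0625; P(data | box C) = (10/11)(10/11) = 0.82645; P(data | box D) = (8/9)(8/9) = 0.79012; P(data | box E) = (3/6)(3/6) = 0.25.
Multiplying each by its prior: 1/5 · 0.0069444 = 0.0013889, 1/5 · 0.0625 = 0.0125, 1/5 · 0.82645 = 0.16529, 1/5 · 0.79012 = 0.15802, 1/5 · 0.25 = 0.05; summing to 0.3872.
Therefore the posterior P(box D | data) = (0.15802) / (0.3872) = 0.40812.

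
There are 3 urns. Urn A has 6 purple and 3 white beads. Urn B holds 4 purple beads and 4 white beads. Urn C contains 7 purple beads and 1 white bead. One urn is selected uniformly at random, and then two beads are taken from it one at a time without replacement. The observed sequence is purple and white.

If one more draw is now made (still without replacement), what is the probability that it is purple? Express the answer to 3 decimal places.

The likelihood of the observed sequence under each hypothesis: P(data | urn A) = (6/9)(3/8) = 1/4; P(data | urn B) = (4/8)(4/7) = 2/7; P(data | urn C) = (7/8)(1/7) = 1/8.
The prior-weighted likelihoods are 1/3 · 1/4 = 1/12, 1/3 · 2/7 = 2/21, 1/3 · 1/8 = 1/24; with total 37/168.
Normalising, the posterior is P(urn A | data) = 14/37, P(urn B | data) = 16/37, P(urn C | data) = 7/37.
Averaging over the posterior, P(purple next | data) = (5/7)(14/37) + (1/2)(16/37) + (1)(7/37) = 25/37.

0.676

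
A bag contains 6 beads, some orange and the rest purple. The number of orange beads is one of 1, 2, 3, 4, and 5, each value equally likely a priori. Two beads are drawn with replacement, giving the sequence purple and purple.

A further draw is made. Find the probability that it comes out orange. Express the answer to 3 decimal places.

For each hypothesis, P(data | H) works out to: P(data | r = 1) = (5/6)(5/6) = 25/36; P(data | r = 2) = (4/6)(4/6) = 4/9; P(data | r = 3) = (3/6)(3/6) = 1/4; P(data | r = 4) = (2/6)(2/6) = 1/9; P(data | r = 5) = (1/6)(1/6) = 1/36.
Multiplying each by its prior: 1/5 · 25/36 = 5/36, 1/5 · 4/9 = 4/45, 1/5 · 1/4 = 1/20, 1/5 · 1/9 = 1/45, 1/5 · 1/36 = 1/180; these sum to 11/36.
Normalising, the posterior is P(r = 1 | data) = 5/11, P(r = 2 | data) = 16/55, P(r = 3 | data) = 9/55, P(r = 4 | data) = 4/55, P(r = 5 | data) = 1/55.
So P(orange next | data) = Σ P(orange next | H) P(H | data) = (1/6)(5/11) + (1/3)(16/55) + (1/2)(9/55) + (2/3)(4/55) + (5/6)(1/55) = 7/22.

0.318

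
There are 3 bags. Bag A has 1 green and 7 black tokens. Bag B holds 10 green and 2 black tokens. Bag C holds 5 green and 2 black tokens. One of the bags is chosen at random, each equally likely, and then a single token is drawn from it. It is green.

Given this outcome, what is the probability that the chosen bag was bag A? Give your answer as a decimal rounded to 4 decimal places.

Under each hypothesis, the probability of this draw is: P(data | bag A) = (1/8) = 1/8; P(data | bag B) = (10/12) = 5/6; P(data | bag C) = (5/7) = 5/7.
Weighting by the prior gives 1/3 · 1/8 = 1/24, 1/3 · 5/6 = 5/18, 1/3 · 5/7 = 5/21; summing to 281/504.
By Bayes' rule, P(bag A | data) = (1/24) / (281/504) = 21/281.

0.0747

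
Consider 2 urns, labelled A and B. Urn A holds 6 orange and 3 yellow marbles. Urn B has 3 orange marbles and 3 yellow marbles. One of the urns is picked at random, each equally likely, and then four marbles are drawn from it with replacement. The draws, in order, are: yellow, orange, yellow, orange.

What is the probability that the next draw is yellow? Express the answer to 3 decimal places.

0.426

For each hypothesis, P(data | H) works out to: P(data | urn A) = (3/9)(6/9)(3/9)(6/9) = 0.049383; P(data | urn B) = (3/6)(3/6)(3/6)(3/6) = 0.0625.
Multiplying each by its prior: 1/2 · 0.049383 = 0.024691, 1/2 · 0.0625 = 0.03125; these sum to 0.055941.
The posterior is then P(urn A | data) = 0.44138, P(urn B | data) = 0.55862.
Averaging over the posterior, P(yellow next | data) = (1/3)(0.44138) + (1/2)(0.55862) = 0.42644.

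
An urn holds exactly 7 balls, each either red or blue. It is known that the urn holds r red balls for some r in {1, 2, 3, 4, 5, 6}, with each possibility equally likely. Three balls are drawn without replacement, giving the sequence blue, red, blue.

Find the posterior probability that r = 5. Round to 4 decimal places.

Under each hypothesis, the probability of the observed sequence is: P(data | r = 1) = (6/7)(1/6)(5/5) = 1/7; P(data | r = 2) = (5/7)(2/6)(4/5) = 4/21; P(data | r = 3) = (4/7)(3/6)(3/5) = 6/35; P(data | r = 4) = (3/7)(4/6)(2/5) = 4/35; P(data | r = 5) = (2/7)(5/6)(1/5) = 1/21; P(data | r = 6) = (1/7)(6/6)(0/5) = 0.
Weighting by the prior gives 1/6 · 1/7 = 1/42, 1/6 · 4/21 = 2/63, 1/6 · 6/35 = 1/35, 1/6 · 4/35 = 2/105, 1/6 · 1/21 = 1/126, 1/6 · 0 = 0; summing to 1/9.
So P(r = 5 | data) = (1/126) / (1/9) = 1/14.

0.0714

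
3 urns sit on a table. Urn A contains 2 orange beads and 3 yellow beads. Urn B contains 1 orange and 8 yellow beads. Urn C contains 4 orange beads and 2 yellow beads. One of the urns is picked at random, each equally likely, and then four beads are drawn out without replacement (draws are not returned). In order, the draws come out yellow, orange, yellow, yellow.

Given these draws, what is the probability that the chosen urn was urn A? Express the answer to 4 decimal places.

Under each hypothesis, the probability of the observed sequence is: P(data | urn A) = (3/5)(2/4)(2/3)(1/2) = 1/10; P(data | urn B) = (8/9)(1/8)(7/7)(6/6) = 1/9; P(data | urn C) = (2/6)(4/5)(1/4)(0/3) = 0.
The prior-weighted likelihoods are 1/3 · 1/10 = 1/30, 1/3 · 1/9 = 1/27, 1/3 · 0 = 0; summing to 19/270.
Hence P(urn A | data) = (1/30) / (19/270) = 9/19.

0.4737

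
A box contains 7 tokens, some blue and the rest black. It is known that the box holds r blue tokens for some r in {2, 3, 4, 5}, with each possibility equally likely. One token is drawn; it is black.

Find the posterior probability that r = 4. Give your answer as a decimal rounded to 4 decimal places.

0.2143

The likelihood of this draw under each hypothesis: P(data | r = 2) = (5/7) = 5/7; P(data | r = 3) = (4/7) = 4/7; P(data | r = 4) = (3/7) = 3/7; P(data | r = 5) = (2/7) = 2/7.
Multiplying each by its prior: 1/4 · 5/7 = 5/28, 1/4 · 4/7 = 1/7, 1/4 · 3/7 = 3/28, 1/4 · 2/7 = 1/14; these sum to 1/2.
By Bayes' rule, P(r = 4 | data) = (3/28) / (1/2) = 3/14.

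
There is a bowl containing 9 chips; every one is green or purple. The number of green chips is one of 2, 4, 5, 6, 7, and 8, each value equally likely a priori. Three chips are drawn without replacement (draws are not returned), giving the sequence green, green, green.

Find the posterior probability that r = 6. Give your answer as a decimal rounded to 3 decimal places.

0.160

For each hypothesis, P(data | H) works out to: P(data | r = 2) = (2/9)(1/8)(0/7) = 0; P(data | r = 4) = (4/9)(3/8)(2/7) = 1/21; P(data | r = 5) = (5/9)(4/8)(3/7) = 5/42; P(data | r = 6) = (6/9)(5/8)(4/7) = 5/21; P(data | r = 7) = (7/9)(6/8)(5/7) = 5/12; P(data | r = 8) = (8/9)(7/8)(6/7) = 2/3.
The prior-weighted likelihoods are 1/6 · 0 = 0, 1/6 · 1/21 = 1/126, 1/6 · 5/42 = 5/252, 1/6 · 5/21 = 5/126, 1/6 · 5/12 = 5/72, 1/6 · 2/3 = 1/9; summing to 125/504.
So P(r = 6 | data) = (5/126) / (125/504) = 4/25.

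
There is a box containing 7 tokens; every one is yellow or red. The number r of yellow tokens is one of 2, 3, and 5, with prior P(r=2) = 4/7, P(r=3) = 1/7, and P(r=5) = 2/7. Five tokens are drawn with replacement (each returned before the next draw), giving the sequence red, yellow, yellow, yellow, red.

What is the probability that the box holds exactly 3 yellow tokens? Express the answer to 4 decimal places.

0.1935

Under each hypothesis, the probability of the observed sequence is: P(data | r = 2) = (5/7)(2/7)(2/7)(2/7)(5/7) = 0.0119; P(data | r = 3) = (4/7)(3/7)(3/7)(3/7)(4/7) = 0.025704; P(data | r = 5) = (2/7)(5/7)(5/7)(5/7)(2/7) = 0.02975.
The prior-weighted likelihoods are 4/7 · 0.0119 = 0.0067999, 1/7 · 0.025704 = 0.0036719, 2/7 · 0.02975 = 0.0084999; these sum to 0.018972.
So P(r = 3 | data) = (0.0036719) / (0.018972) = 0.19355.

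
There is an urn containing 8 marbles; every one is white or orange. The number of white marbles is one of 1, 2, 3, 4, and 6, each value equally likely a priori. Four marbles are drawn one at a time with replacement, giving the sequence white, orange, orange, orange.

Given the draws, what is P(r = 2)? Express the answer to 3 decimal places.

Under each hypothesis, the probability of the observed sequence is: P(data | r = 1) = (1/8)(7/8)(7/8)(7/8) = 0.08374; P(data | r = 2) = (2/8)(6/8)(6/8)(6/8) = 0.10547; P(data | r = 3) = (3/8)(5/8)(5/8)(5/8) = 0.091553; P(data | r = 4) = (4/8)(4/8)(4/8)(4/8) = 0.0625; P(data | r = 6) = (6/8)(2/8)(2/8)(2/8) = 0.011719.
Weighting by the prior gives 1/5 · 0.08374 = 0.016748, 1/5 · 0.10547 = 0.021094, 1/5 · 0.091553 = 0.018311, 1/5 · 0.0625 = 0.0125, 1/5 · 0.011719 = 0.0023437; with total 0.070996.
By Bayes' rule, P(r = 2 | data) = (0.021094) / (0.070996) = 0.29711.

0.297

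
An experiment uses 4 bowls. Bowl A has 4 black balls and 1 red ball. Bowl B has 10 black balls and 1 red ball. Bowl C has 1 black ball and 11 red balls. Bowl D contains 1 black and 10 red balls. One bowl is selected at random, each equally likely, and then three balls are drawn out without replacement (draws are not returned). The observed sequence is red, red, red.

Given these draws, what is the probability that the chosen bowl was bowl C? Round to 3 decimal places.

0.508

Compute the likelihood of the observed sequence for each case: P(data | bowl A) = (1/5)(0/4) = 0; P(data | bowl B) = (1/11)(0/10) = 0; P(data | bowl C) = (11/12)(10/11)(9/10) = 3/4; P(data | bowl D) = (10/11)(9/10)(8/9) = 8/11.
The prior-weighted likelihoods are 1/4 · 0 = 0, 1/4 · 0 = 0, 1/4 · 3/4 = 3/16, 1/4 · 8/11 = 2/11; with total 65/176.
Therefore the posterior P(bowl C | data) = (3/16) / (65/176) = 33/65.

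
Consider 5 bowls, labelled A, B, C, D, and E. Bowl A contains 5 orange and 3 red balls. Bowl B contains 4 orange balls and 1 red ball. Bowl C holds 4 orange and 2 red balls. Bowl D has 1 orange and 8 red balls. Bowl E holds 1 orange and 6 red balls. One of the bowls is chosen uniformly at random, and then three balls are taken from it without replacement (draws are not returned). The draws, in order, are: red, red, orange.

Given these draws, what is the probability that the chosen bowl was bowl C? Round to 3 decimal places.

0.163

The likelihood of the observed sequence under each hypothesis: P(data | bowl A) = (3/8)(2/7)(5/6) = 0.089286; P(data | bowl B) = (1/5)(0/4) = 0; P(data | bowl C) = (2/6)(1/5)(4/4) = 0.066667; P(data | bowl D) = (8/9)(7/8)(1/7) = 0.11111; P(data | bowl E) = (6/7)(5/6)(1/5) = 0.14286.
Multiplying each by its prior: 1/5 · 0.089286 = 0.017857, 1/5 · 0 = 0, 1/5 · 0.066667 = 0.013333, 1/5 · 0.11111 = 0.022222, 1/5 · 0.14286 = 0.028571; summing to 0.081984.
Therefore the posterior P(bowl C | data) = (0.013333) / (0.081984) = 0.16263.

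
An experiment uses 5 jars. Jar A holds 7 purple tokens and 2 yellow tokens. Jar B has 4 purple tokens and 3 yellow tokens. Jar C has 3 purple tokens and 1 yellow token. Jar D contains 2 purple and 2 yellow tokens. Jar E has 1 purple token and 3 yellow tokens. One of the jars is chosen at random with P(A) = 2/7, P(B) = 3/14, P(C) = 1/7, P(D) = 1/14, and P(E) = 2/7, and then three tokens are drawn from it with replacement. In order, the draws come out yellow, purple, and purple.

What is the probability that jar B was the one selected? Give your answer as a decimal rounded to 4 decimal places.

0.2706

The likelihood of the observed sequence under each hypothesis: P(data | jar A) = (2/9)(7/9)(7/9) = 0.13443; P(data | jar B) = (3/7)(4/7)(4/7) = 0.13994; P(data | jar C) = (1/4)(3/4)(3/4) = 0.14062; P(data | jar D) = (2/4)(2/4)(2/4) = 0.125; P(data | jar E) = (3/4)(1/4)(1/4) = 0.046875.
Multiplying each by its prior: 2/7 · 0.13443 = 0.038409, 3/14 · 0.13994 = 0.029988, 1/7 · 0.14062 = 0.020089, 1/14 · 0.125 = 0.0089286, 2/7 · 0.046875 = 0.013393; these sum to 0.11081.
Therefore the posterior P(jar B | data) = (0.029988) / (0.11081) = 0.27063.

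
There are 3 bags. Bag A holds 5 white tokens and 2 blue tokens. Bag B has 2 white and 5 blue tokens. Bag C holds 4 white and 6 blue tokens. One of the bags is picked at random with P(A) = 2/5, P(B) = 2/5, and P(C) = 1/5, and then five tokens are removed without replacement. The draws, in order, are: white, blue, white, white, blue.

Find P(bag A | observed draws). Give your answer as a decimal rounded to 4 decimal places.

0.8000

Under each hypothesis, the probability of the observed sequence is: P(data | bag A) = (5/7)(2/6)(4/5)(3/4)(1/3) = 1/21; P(data | bag B) = (2/7)(5/6)(1/5)(0/4) = 0; P(data | bag C) = (4/10)(6/9)(3/8)(2/7)(5/6) = 1/42.
The prior-weighted likelihoods are 2/5 · 1/21 = 2/105, 2/5 · 0 = 0, 1/5 · 1/42 = 1/210; summing to 1/42.
By Bayes' rule, P(bag A | data) = (2/105) / (1/42) = 4/5.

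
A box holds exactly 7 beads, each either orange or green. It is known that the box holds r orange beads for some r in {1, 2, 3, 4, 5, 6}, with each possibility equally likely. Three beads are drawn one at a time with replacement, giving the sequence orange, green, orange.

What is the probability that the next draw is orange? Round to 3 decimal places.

Under each hypothesis, the probability of the observed sequence is: P(data | r = 1) = (1/7)(6/7)(1/7) = 0.017493; P(data | r = 2) = (2/7)(5/7)(2/7) = 0.058309; P(data | r = 3) = (3/7)(4/7)(3/7) = 0.10496; P(data | r = 4) = (4/7)(3/7)(4/7) = 0.13994; P(data | r = 5) = (5/7)(2/7)(5/7) = 0.14577; P(data | r = 6) = (6/7)(1/7)(6/7) = 0.10496.
Multiplying each by its prior: 1/6 · 0.017493 = 0.0029155, 1/6 · 0.058309 = 0.0097182, 1/6 · 0.10496 = 0.017493, 1/6 · 0.13994 = 0.023324, 1/6 · 0.14577 = 0.024295, 1/6 · 0.10496 = 0.017493; with total 0.095238.
Normalising, the posterior is P(r = 1 | data) = 0.030612, P(r = 2 | data) = 0.10204, P(r = 3 | data) = 0.18367, P(r = 4 | data) = 0.2449, P(r = 5 | data) = 0.2551, P(r = 6 | data) = 0.18367.
Averaging over the posterior, P(orange next | data) = (1/7)(0.030612) + (2/7)(0.10204) + (3/7)(0.18367) + (4/7)(0.2449) + (5/7)(0.2551) + (6/7)(0.18367) = 0.59184.

0.592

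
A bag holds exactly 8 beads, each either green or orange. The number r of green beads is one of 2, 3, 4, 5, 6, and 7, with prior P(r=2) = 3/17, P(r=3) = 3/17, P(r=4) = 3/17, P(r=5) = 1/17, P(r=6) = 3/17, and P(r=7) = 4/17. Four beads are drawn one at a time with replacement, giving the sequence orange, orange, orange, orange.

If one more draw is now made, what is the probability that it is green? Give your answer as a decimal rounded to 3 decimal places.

Compute the likelihood of the observed sequence for each case: P(data | r = 2) = (6/8)(6/8)(6/8)(6/8) = 0.31641; P(data | r = 3) = (5/8)(5/8)(5/8)(5/8) = 0.15259; P(data | r = 4) = (4/8)(4/8)(4/8)(4/8) = 0.0625; P(data | r = 5) = (3/8)(3/8)(3/8)(3/8) = 0.019775; P(data | r = 6) = (2/8)(2/8)(2/8)(2/8) = 0.0039062; P(data | r = 7) = (1/8)(1/8)(1/8)(1/8) = 0.00024414.
Multiplying each by its prior: 3/17 · 0.31641 = 0.055836, 3/17 · 0.15259 = 0.026927, 3/17 · 0.0625 = 0.011029, 1/17 · 0.019775 = 0.0011633, 3/17 · 0.0039062 = 0.00068934, 4/17 · 0.00024414 = 5.7445e-05; these sum to 0.095703.
The posterior is then P(r = 2 | data) = 0.58343, P(r = 3 | data) = 0.28136, P(r = 4 | data) = 0.11525, P(r = 5 | data) = 0.012155, P(r = 6 | data) = 0.0072029, P(r = 7 | data) = 0.00060024.
So P(green next | data) = Σ P(green next | H) P(H | data) = (1/4)(0.58343) + (3/8)(0.28136) + (1/2)(0.11525) + (5/8)(0.012155) + (3/4)(0.0072029) + (7/8)(0.00060024) = 0.32252.

0.323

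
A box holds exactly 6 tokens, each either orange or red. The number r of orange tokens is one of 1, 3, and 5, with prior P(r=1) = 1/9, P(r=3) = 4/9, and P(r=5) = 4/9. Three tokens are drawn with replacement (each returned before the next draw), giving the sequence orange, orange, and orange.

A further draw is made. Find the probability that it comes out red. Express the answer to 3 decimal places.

0.227

For each hypothesis, P(data | H) works out to: P(data | r = 1) = (1/6)(1/6)(1/6) = 0.0046296; P(data | r = 3) = (3/6)(3/6)(3/6) = 0.125; P(data | r = 5) = (5/6)(5/6)(5/6) = 0.5787.
The prior-weighted likelihoods are 1/9 · 0.0046296 = 0.0005144, 4/9 · 0.125 = 0.055556, 4/9 · 0.5787 = 0.2572; summing to 0.31327.
Normalising, the posterior is P(r = 1 | data) = 0.001642, P(r = 3 | data) = 0.17734, P(r = 5 | data) = 0.82102.
Averaging over the posterior, P(red next | data) = (5/6)(0.001642) + (1/2)(0.17734) + (1/6)(0.82102) = 0.22687.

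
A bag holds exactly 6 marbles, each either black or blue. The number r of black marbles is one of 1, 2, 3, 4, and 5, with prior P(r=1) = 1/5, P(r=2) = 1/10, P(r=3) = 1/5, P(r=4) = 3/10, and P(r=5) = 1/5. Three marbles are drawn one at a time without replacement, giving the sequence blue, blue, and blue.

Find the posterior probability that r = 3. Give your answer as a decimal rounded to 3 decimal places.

Under each hypothesis, the probability of the observed sequence is: P(data | r = 1) = (5/6)(4/5)(3/4) = 1/2; P(data | r = 2) = (4/6)(3/5)(2/4) = 1/5; P(data | r = 3) = (3/6)(2/5)(1/4) = 1/20; P(data | r = 4) = (2/6)(1/5)(0/4) = 0; P(data | r = 5) = (1/6)(0/5) = 0.
The prior-weighted likelihoods are 1/5 · 1/2 = 1/10, 1/10 · 1/5 = 1/50, 1/5 · 1/20 = 1/100, 3/10 · 0 = 0, 1/5 · 0 = 0; with total 13/100.
Hence P(r = 3 | data) = (1/100) / (13/100) = 1/13.

0.077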